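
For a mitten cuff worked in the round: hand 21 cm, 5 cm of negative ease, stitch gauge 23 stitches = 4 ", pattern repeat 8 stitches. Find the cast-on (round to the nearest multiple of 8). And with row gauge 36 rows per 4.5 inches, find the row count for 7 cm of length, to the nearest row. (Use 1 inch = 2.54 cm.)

Cast on 40 stitches; work 22 rows.

Finished = 21 − 5 = 16 cm.
16 cm × 1/2.54 = 6.30 inches.
23/4 = 5.75 sts per in; 6.30 × 5.75 = 36.22 sts.
Nearest multiple of 8 → 40.
7 cm = 2.76 inches; × 8 = 22.05 → 22 rows.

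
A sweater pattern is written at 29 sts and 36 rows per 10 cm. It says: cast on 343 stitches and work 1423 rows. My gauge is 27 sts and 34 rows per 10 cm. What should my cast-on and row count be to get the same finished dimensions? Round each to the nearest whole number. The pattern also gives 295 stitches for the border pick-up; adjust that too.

Cast on 319 stitches; work 1344 rows; border pick-up 275 stitches.

Stitches: 343 × 27/29 = 319.34 → 319.
Rows: 1423 × 34/36 = 1343.94 → 1344.
border pick-up: 295 × 27/29 = 274.66 → 275.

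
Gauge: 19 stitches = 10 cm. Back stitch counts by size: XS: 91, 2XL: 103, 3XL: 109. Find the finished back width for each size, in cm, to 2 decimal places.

XS 47.89 cm; 2XL 54.21 cm; 3XL 57.37 cm.

19/10 = 1.9 sts per cm.
XS: 91 / 1.9 = 47.895 → 47.89 cm.
2XL: 103 / 1.9 = 54.211 → 54.21 cm.
3XL: 109 / 1.9 = 57.368 → 57.37 cm.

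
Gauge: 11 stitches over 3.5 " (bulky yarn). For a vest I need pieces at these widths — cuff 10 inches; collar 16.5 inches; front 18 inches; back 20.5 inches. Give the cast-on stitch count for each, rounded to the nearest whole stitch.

Rate = 11/3.5 = 3.143 sts per in.
cuff: 10 × 3.143 = 31.43 → 31.
collar: 16.5 × 3.143 = 51.86 → 52.
front: 18 × 3.143 = 56.57 → 57.
back: 20.5 × 3.143 = 64.43 → 64.

cuff 31; collar 52; front 57; back 64.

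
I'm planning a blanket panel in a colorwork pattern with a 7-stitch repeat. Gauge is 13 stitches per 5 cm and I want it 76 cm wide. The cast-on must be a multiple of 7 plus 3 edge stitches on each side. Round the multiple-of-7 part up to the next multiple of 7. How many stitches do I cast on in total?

13 / 5 = 2.6 sts per cm.
76 × 2.6 = 197.60 sts.
Less 6 edge sts → 191.60 for the repeat.
Next multiple of 7: 196.
Add back 6 edge sts → 202.

CO 202 sts.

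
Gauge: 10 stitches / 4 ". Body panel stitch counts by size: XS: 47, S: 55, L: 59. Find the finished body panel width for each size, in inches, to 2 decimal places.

10/4 = 2.5 sts per in.
XS: 47 / 2.5 = 18.800 → 18.80 in.
S: 55 / 2.5 = 22.000 → 22.00 in.
L: 59 / 2.5 = 23.600 → 23.60 in.

XS 18.80 inches; S 22.00 inches; L 23.60 inches.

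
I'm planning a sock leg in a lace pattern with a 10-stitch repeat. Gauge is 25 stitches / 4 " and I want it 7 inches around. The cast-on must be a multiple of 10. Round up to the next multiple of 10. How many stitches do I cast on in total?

50 stitches.

25 / 4 = 6.25 sts per inch.
7 × 6.25 = 43.75 sts.
Next multiple of 10: 50.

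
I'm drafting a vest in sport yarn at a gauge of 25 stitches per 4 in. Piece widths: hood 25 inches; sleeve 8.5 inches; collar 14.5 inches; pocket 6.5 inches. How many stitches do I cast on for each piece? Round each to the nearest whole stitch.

hood 156; sleeve 53; collar 91; pocket 41.

Rate = 25/4 = 6.25 sts per in.
hood: 25 × 6.25 = 156.25 → 156.
sleeve: 8.5 × 6.25 = 53.12 → 53.
collar: 14.5 × 6.25 = 90.62 → 91.
pocket: 6.5 × 6.25 = 40.62 → 41.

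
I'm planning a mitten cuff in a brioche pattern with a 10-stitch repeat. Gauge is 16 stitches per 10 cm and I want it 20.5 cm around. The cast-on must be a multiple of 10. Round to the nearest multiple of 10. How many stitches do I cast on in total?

16 / 10 = 1.6 sts per cm.
20.5 × 1.6 = 32.80 sts.
Nearest multiple of 10: 30.

30 stitches.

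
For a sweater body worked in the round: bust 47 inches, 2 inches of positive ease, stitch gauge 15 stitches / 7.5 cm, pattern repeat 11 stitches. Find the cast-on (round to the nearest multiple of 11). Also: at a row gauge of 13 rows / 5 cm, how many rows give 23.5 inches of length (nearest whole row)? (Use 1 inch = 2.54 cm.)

Cast on 253 stitches; work 155 rows.

Finished = 47 + 2 = 49 inches.
49 inches × 2.54 = 124.46 cm.
15/7.5 = 2 sts per cm; 124.46 × 2 = 248.92 sts.
Nearest multiple of 11 → 253.
23.5 inches = 59.69 cm; × 2.6 = 155.19 → 155 rows.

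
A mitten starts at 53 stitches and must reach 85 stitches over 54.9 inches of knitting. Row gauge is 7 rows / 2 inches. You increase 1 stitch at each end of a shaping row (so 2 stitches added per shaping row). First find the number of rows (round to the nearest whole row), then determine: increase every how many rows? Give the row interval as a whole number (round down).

Increase every 12th row.

Rows = 54.9 × 3.5 = 192.2 → 192 rows.
Stitches to add: 32 → 16 shaping rows (at 2 st each).
192 / 16 = 12.00 → every 12 rows.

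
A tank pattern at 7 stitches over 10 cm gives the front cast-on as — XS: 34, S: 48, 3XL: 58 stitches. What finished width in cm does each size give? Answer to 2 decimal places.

XS 48.57 cm; S 68.57 cm; 3XL 82.86 cm.

7/10 = 0.7 sts per cm.
XS: 34 / 0.7 = 48.571 → 48.57 cm.
S: 48 / 0.7 = 68.571 → 68.57 cm.
3XL: 58 / 0.7 = 82.857 → 82.86 cm.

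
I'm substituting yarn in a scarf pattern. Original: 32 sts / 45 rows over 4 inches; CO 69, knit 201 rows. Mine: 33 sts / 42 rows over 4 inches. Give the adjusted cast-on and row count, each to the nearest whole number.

Stitches: 69 × 33/32 = 71.16 → 71.
Rows: 201 × 42/45 = 187.60 → 188.

Cast on 71 stitches; work 188 rows.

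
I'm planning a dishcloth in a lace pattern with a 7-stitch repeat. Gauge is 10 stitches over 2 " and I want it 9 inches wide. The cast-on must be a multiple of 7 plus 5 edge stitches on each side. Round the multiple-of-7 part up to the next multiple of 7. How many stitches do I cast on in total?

CO 45 sts.

10 / 2 = 5 sts per inch.
9 × 5 = 45.00 sts.
Less 10 edge sts → 35.00 for the repeat.
Next multiple of 7: 35.
Add back 10 edge sts → 45.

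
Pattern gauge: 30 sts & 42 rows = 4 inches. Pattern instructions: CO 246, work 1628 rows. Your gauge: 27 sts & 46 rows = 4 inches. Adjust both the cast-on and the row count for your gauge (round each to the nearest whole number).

Cast on 221 stitches; work 1783 rows.

Stitches: 246 × 27/30 = 221.40 → 221.
Rows: 1628 × 46/42 = 1783.05 → 1783.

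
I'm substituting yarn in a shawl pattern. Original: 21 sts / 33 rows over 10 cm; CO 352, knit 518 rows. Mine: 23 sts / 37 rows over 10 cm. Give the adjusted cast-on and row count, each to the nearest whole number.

Stitches: 352 × 23/21 = 385.52 → 386.
Rows: 518 × 37/33 = 580.79 → 581.

Cast on 386 stitches; work 581 rows.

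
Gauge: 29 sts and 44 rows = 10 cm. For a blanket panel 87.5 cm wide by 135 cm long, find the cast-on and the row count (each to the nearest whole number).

Stitch gauge = 29/10 = 2.9 sts/cm; 87.5 × 2.9 = 253.75 → 254 sts.
Row gauge = 44/10 = 4.4 rows/cm; 135 × 4.4 = 594.00 → 594 rows.

Cast on 254 stitches and work 594 rows.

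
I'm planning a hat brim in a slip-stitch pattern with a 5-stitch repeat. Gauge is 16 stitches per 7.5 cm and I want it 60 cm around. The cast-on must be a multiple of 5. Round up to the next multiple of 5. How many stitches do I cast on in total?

16 / 7.5 = 2.133 sts per cm.
60 × 2.133 = 128.00 sts.
Next multiple of 5: 130.

Cast on 130 stitches.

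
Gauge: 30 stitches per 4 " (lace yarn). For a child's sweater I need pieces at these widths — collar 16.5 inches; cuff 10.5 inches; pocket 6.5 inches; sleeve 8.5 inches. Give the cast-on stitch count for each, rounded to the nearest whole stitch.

collar 124; cuff 79; pocket 49; sleeve 64.

Rate = 30/4 = 7.5 sts per in.
collar: 16.5 × 7.5 = 123.75 → 124.
cuff: 10.5 × 7.5 = 78.75 → 79.
pocket: 6.5 × 7.5 = 48.75 → 49.
sleeve: 8.5 × 7.5 = 63.75 → 64.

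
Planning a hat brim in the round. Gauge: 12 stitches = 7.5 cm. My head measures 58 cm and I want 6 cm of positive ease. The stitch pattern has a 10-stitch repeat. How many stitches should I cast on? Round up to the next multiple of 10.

Finished = 58 + 6 = 64 cm.
12 / 7.5 = 1.6 sts/cm.
64 × 1.6 = 102.40 sts.
Next multiple of 10: 110.

Cast on 110 stitches.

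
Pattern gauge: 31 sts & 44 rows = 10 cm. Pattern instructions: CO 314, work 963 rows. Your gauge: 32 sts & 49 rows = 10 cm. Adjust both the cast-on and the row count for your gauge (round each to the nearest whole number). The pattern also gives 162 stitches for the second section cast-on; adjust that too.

Cast on 324 stitches; work 1072 rows; second section cast-on 167 stitches.

Stitches: 314 × 32/31 = 324.13 → 324.
Rows: 963 × 49/44 = 1072.43 → 1072.
second section cast-on: 162 × 32/31 = 167.23 → 167.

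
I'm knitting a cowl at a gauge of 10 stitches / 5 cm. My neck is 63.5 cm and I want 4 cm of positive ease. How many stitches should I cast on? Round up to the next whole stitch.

Cast on 135 stitches.

Finished = 63.5 + 4 = 67.5 cm.
10 / 5 = 2 sts per cm.
67.50 × 2 = 135.00 sts.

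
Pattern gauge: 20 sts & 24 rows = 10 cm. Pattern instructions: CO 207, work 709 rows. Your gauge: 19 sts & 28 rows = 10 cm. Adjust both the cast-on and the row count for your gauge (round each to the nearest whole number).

Cast on 197 stitches; work 827 rows.

Stitches: 207 × 19/20 = 196.65 → 197.
Rows: 709 × 28/24 = 827.17 → 827.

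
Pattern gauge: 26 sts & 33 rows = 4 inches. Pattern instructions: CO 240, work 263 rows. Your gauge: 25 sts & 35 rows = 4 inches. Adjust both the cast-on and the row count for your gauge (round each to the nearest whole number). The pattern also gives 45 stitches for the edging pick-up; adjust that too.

Stitches: 240 × 25/26 = 230.77 → 231.
Rows: 263 × 35/33 = 278.94 → 279.
edging pick-up: 45 × 25/26 = 43.27 → 43.

Cast on 231 stitches; work 279 rows; edging pick-up 43 stitches.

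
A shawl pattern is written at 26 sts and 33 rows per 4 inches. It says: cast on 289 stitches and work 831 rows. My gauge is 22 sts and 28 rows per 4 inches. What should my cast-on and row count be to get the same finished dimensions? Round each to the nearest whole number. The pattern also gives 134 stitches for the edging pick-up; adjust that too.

Stitches: 289 × 22/26 = 244.54 → 245.
Rows: 831 × 28/33 = 705.09 → 705.
edging pick-up: 134 × 22/26 = 113.38 → 113.

Cast on 245 stitches; work 705 rows; edging pick-up 113 stitches.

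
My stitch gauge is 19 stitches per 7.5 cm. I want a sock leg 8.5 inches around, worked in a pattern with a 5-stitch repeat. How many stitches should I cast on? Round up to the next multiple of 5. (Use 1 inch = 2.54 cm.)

8.5 in = 8.5 × 2.54 = 21.59 cm.
19 / 7.5 = 2.533 sts/cm.
21.59 × 2.533 = 54.69 sts.
→ 55.

55 stitches.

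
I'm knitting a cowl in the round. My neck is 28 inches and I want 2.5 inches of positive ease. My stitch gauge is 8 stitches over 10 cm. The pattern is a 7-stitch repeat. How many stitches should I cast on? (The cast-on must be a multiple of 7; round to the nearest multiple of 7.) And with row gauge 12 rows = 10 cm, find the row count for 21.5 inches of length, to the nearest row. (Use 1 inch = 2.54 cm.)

Cast on 63 stitches; work 66 rows.

Finished = 28 + 2.5 = 30.5 inches.
30.5 inches × 2.54 = 77.47 cm.
8/10 = 0.8 sts per cm; 77.47 × 0.8 = 61.98 sts.
Nearest multiple of 7 → 63.
21.5 inches = 54.61 cm; × 1.2 = 65.53 → 66 rows.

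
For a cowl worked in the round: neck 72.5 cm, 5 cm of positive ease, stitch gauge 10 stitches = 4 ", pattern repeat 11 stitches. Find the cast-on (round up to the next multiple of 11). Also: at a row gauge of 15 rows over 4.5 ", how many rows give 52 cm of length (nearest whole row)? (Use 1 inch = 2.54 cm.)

Cast on 77 stitches; work 68 rows.

Finished = 72.5 + 5 = 77.5 cm.
77.5 cm × 1/2.54 = 30.51 inches.
10/4 = 2.5 sts per in; 30.51 × 2.5 = 76.28 sts.
Next multiple of 11 → 77.
52 cm = 20.47 inches; × 3.333 = 68.24 → 68 rows.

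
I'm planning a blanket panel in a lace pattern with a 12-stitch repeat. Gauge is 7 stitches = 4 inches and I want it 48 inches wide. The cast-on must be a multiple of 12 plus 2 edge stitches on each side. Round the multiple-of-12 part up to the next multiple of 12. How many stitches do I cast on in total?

7 / 4 = 1.75 sts per inch.
48 × 1.75 = 84.00 sts.
Less 4 edge sts → 80.00 for the repeat.
Next multiple of 12: 84.
Add back 4 edge sts → 88.

88 stitches.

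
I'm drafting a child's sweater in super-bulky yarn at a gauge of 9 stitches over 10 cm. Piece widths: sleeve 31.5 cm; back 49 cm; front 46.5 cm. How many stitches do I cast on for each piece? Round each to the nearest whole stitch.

Rate = 9/10 = 0.9 sts per cm.
sleeve: 31.5 × 0.9 = 28.35 → 28.
back: 49 × 0.9 = 44.10 → 44.
front: 46.5 × 0.9 = 41.85 → 42.

sleeve 28; back 44; front 42.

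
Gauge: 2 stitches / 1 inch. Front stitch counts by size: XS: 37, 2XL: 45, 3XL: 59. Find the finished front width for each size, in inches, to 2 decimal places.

XS 18.50 inches; 2XL 22.50 inches; 3XL 29.50 inches.

2/1 = 2 sts per in.
XS: 37 / 2 = 18.500 → 18.50 in.
2XL: 45 / 2 = 22.500 → 22.50 in.
3XL: 59 / 2 = 29.500 → 29.50 in.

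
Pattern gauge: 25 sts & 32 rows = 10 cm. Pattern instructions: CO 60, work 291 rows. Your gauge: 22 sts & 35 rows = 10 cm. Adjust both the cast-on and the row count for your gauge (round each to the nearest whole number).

Stitches: 60 × 22/25 = 52.80 → 53.
Rows: 291 × 35/32 = 318.28 → 318.

Cast on 53 stitches; work 318 rows.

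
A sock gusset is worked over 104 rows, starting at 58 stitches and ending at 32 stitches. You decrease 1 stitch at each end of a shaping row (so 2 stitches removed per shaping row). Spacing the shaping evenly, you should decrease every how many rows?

Stitches to remove: |32 − 58| = 26.
Shaping rows needed: 26 / 2 = 13.
104 rows / 13 = every 8 rows.

Decrease every 8th row.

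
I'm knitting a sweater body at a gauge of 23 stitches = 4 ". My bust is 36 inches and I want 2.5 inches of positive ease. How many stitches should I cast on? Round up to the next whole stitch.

Finished = 36 + 2.5 = 38.5 in.
23 / 4 = 5.75 sts per inch.
38.50 × 5.75 = 221.38 sts.
→ 222 sts.

CO 222 sts.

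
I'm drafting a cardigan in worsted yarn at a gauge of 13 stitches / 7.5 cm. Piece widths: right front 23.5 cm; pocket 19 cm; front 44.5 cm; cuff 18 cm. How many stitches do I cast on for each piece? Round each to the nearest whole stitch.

Rate = 13/7.5 = 1.733 sts per cm.
right front: 23.5 × 1.733 = 40.73 → 41.
pocket: 19 × 1.733 = 32.93 → 33.
front: 44.5 × 1.733 = 77.13 → 77.
cuff: 18 × 1.733 = 31.20 → 31.

right front 41; pocket 33; front 77; cuff 31.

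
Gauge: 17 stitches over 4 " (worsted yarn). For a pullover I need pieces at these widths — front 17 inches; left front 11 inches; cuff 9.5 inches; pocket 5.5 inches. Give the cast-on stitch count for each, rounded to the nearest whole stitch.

front 72; left front 47; cuff 40; pocket 23.

Rate = 17/4 = 4.25 sts per in.
front: 17 × 4.25 = 72.25 → 72.
left front: 11 × 4.25 = 46.75 → 47.
cuff: 9.5 × 4.25 = 40.38 → 40.
pocket: 5.5 × 4.25 = 23.38 → 23.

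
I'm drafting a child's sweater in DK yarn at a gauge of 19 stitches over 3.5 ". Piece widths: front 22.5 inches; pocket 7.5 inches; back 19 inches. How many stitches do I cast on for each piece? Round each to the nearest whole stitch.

Rate = 19/3.5 = 5.429 sts per in.
front: 22.5 × 5.429 = 122.14 → 122.
pocket: 7.5 × 5.429 = 40.71 → 41.
back: 19 × 5.429 = 103.14 → 103.

front 122; pocket 41; back 103.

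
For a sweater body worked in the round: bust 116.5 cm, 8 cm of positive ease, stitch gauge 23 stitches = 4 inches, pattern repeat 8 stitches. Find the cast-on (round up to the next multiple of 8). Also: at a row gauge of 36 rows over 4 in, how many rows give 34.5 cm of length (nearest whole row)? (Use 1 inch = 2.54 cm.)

Finished = 116.5 + 8 = 124.5 cm.
124.5 cm × 1/2.54 = 49.02 inches.
23/4 = 5.75 sts per in; 49.02 × 5.75 = 281.84 sts.
Next multiple of 8 → 288.
34.5 cm = 13.58 inches; × 9 = 122.24 → 122 rows.

Cast on 288 stitches; work 122 rows.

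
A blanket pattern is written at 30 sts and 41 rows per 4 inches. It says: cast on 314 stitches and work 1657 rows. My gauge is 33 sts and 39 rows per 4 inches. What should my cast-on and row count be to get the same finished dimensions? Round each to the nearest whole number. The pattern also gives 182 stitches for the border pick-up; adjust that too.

Cast on 345 stitches; work 1576 rows; border pick-up 200 stitches.

Stitches: 314 × 33/30 = 345.40 → 345.
Rows: 1657 × 39/41 = 1576.17 → 1576.
border pick-up: 182 × 33/30 = 200.20 → 200.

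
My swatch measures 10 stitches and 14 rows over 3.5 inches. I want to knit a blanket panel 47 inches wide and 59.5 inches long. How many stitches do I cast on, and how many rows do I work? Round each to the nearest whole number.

Cast on 134 stitches and work 238 rows.

Stitch gauge = 10/3.5 = 2.857 sts/in; 47 × 2.857 = 134.29 → 134 sts.
Row gauge = 14/3.5 = 4 rows/in; 59.5 × 4 = 238.00 → 238 rows.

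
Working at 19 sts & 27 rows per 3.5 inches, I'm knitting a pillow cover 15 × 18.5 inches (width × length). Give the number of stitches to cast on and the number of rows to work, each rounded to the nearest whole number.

Stitch gauge = 19/3.5 = 5.429 sts/in; 15 × 5.429 = 81.43 → 81 sts.
Row gauge = 27/3.5 = 7.714 rows/in; 18.5 × 7.714 = 142.71 → 143 rows.

Cast on 81 stitches and work 143 rows.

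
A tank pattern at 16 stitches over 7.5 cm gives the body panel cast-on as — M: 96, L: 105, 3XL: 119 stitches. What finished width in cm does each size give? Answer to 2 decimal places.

M 45.00 cm; L 49.22 cm; 3XL 55.78 cm.

16/7.5 = 2.133 sts per cm.
M: 96 / 2.133 = 45.000 → 45.00 cm.
L: 105 / 2.133 = 49.219 → 49.22 cm.
3XL: 119 / 2.133 = 55.781 → 55.78 cm.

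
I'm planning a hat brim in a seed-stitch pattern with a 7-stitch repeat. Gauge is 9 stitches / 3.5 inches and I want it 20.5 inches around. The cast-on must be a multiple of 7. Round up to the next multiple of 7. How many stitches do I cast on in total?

9 / 3.5 = 2.571 sts per inch.
20.5 × 2.571 = 52.71 sts.
Next multiple of 7: 56.

CO 56 sts.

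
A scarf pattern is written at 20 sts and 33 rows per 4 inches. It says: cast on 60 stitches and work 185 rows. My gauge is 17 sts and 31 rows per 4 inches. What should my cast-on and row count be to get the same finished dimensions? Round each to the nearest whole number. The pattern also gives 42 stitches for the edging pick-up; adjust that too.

Stitches: 60 × 17/20 = 51.00 → 51.
Rows: 185 × 31/33 = 173.79 → 174.
edging pick-up: 42 × 17/20 = 35.70 → 36.

Cast on 51 stitches; work 174 rows; edging pick-up 36 stitches.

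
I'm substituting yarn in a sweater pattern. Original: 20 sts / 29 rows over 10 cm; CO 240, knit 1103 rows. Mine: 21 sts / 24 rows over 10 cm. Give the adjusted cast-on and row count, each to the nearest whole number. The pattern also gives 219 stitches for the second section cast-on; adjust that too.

Stitches: 240 × 21/20 = 252.00 → 252.
Rows: 1103 × 24/29 = 912.83 → 913.
second section cast-on: 219 × 21/20 = 229.95 → 230.

Cast on 252 stitches; work 913 rows; second section cast-on 230 stitches.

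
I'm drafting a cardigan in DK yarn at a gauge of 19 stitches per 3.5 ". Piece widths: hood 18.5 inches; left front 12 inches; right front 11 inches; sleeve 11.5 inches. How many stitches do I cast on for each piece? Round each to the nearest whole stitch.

Rate = 19/3.5 = 5.429 sts per in.
hood: 18.5 × 5.429 = 100.43 → 100.
left front: 12 × 5.429 = 65.14 → 65.
right front: 11 × 5.429 = 59.71 → 60.
sleeve: 11.5 × 5.429 = 62.43 → 62.

hood 100; left front 65; right front 60; sleeve 62.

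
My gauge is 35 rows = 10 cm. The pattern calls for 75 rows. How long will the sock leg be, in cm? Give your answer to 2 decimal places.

35 rows / 10 cm = 3.5 rows per cm.
75 / 3.5 = 21.429 cm.

21.43 cm.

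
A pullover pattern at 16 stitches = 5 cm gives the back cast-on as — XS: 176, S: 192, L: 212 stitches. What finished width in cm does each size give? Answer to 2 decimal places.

16/5 = 3.2 sts per cm.
XS: 176 / 3.2 = 55.000 → 55.00 cm.
S: 192 / 3.2 = 60.000 → 60.00 cm.
L: 212 / 3.2 = 66.250 → 66.25 cm.

XS 55.00 cm; S 60.00 cm; L 66.25 cm.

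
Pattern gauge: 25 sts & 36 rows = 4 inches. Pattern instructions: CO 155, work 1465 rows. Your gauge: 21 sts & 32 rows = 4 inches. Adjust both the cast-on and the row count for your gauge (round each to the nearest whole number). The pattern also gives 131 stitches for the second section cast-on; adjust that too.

Cast on 130 stitches; work 1302 rows; second section cast-on 110 stitches.

Stitches: 155 × 21/25 = 130.20 → 130.
Rows: 1465 × 32/36 = 1302.22 → 1302.
second section cast-on: 131 × 21/25 = 110.04 → 110.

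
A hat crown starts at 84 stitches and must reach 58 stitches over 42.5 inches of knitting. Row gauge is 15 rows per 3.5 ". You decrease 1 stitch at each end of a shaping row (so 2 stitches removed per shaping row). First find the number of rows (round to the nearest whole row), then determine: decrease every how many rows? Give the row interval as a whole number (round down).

Rows = 42.5 × 4.286 = 182.1 → 182 rows.
Stitches to remove: 26 → 13 shaping rows (at 2 st each).
182 / 13 = 14.00 → every 14 rows.

Decrease every 14th row.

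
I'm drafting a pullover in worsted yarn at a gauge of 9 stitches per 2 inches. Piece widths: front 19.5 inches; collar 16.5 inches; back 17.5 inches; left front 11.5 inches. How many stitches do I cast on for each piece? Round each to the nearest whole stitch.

Rate = 9/2 = 4.5 sts per in.
front: 19.5 × 4.5 = 87.75 → 88.
collar: 16.5 × 4.5 = 74.25 → 74.
back: 17.5 × 4.5 = 78.75 → 79.
left front: 11.5 × 4.5 = 51.75 → 52.

front 88; collar 74; back 79; left front 52.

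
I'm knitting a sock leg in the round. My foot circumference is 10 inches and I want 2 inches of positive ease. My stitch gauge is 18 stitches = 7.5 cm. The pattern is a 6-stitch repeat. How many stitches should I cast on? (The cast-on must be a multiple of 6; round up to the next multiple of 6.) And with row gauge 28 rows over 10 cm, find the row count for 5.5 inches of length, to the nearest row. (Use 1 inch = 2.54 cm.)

Cast on 78 stitches; work 39 rows.

Finished = 10 + 2 = 12 inches.
12 inches × 2.54 = 30.48 cm.
18/7.5 = 2.4 sts per cm; 30.48 × 2.4 = 73.15 sts.
Next multiple of 6 → 78.
5.5 inches = 13.97 cm; × 2.8 = 39.12 → 39 rows.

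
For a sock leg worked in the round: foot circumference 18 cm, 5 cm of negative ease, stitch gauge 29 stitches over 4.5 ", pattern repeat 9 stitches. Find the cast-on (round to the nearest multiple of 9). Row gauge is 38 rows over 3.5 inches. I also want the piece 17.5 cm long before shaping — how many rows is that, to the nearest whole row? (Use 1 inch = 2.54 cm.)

Cast on 36 stitches; work 75 rows.

Finished = 18 − 5 = 13 cm.
13 cm × 1/2.54 = 5.12 inches.
29/4.5 = 6.444 sts per in; 5.12 × 6.444 = 32.98 sts.
Nearest multiple of 9 → 36.
17.5 cm = 6.89 inches; × 10.857 = 74.80 → 75 rows.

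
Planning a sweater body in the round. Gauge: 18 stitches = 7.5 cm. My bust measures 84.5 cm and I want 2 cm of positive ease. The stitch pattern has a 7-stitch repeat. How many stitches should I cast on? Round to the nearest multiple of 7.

Finished = 84.5 + 2 = 86.5 cm.
18 / 7.5 = 2.4 sts/cm.
86.5 × 2.4 = 207.60 sts.
Nearest multiple of 7: 210.

210 stitches.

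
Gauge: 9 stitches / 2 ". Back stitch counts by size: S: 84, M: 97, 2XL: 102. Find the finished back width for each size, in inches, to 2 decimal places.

S 18.67 inches; M 21.56 inches; 2XL 22.67 inches.

9/2 = 4.5 sts per in.
S: 84 / 4.5 = 18.667 → 18.67 in.
M: 97 / 4.5 = 21.556 → 21.56 in.
2XL: 102 / 4.5 = 22.667 → 22.67 in.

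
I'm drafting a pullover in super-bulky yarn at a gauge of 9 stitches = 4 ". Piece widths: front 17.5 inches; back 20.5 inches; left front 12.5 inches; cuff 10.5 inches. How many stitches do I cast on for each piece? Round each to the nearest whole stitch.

front 39; back 46; left front 28; cuff 24.

Rate = 9/4 = 2.25 sts per in.
front: 17.5 × 2.25 = 39.38 → 39.
back: 20.5 × 2.25 = 46.12 → 46.
left front: 12.5 × 2.25 = 28.12 → 28.
cuff: 10.5 × 2.25 = 23.62 → 24.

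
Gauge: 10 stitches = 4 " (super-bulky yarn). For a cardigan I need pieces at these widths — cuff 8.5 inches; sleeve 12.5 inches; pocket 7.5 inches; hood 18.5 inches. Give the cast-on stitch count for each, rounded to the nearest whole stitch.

cuff 21; sleeve 31; pocket 19; hood 46.

Rate = 10/4 = 2.5 sts per in.
cuff: 8.5 × 2.5 = 21.25 → 21.
sleeve: 12.5 × 2.5 = 31.25 → 31.
pocket: 7.5 × 2.5 = 18.75 → 19.
hood: 18.5 × 2.5 = 46.25 → 46.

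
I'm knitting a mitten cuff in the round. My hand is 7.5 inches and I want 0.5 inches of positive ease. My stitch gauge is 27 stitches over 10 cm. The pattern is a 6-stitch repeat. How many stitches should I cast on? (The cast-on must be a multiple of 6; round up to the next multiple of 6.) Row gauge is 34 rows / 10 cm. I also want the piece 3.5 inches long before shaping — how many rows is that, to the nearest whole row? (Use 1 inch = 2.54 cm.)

Finished = 7.5 + 0.5 = 8 inches.
8 inches × 2.54 = 20.32 cm.
27/10 = 2.7 sts per cm; 20.32 × 2.7 = 54.86 sts.
Next multiple of 6 → 60.
3.5 inches = 8.89 cm; × 3.4 = 30.23 → 30 rows.

Cast on 60 stitches; work 30 rows.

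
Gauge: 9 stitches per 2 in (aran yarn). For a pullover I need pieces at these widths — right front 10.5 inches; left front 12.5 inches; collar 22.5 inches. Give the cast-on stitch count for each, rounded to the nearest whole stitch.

Rate = 9/2 = 4.5 sts per in.
right front: 10.5 × 4.5 = 47.25 → 47.
left front: 12.5 × 4.5 = 56.25 → 56.
collar: 22.5 × 4.5 = 101.25 → 101.

right front 47; left front 56; collar 101.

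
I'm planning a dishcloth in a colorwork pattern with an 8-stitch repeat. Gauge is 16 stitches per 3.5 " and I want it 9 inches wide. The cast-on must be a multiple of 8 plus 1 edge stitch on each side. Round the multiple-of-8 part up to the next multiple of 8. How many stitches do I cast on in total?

16 / 3.5 = 4.571 sts per inch.
9 × 4.571 = 41.14 sts.
Less 2 edge sts → 39.14 for the repeat.
Next multiple of 8: 40.
Add back 2 edge sts → 42.

Cast on 42 stitches.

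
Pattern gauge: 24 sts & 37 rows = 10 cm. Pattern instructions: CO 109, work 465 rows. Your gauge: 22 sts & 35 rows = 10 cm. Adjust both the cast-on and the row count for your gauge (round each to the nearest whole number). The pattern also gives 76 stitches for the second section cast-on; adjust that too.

Cast on 100 stitches; work 440 rows; second section cast-on 70 stitches.

Stitches: 109 × 22/24 = 99.92 → 100.
Rows: 465 × 35/37 = 439.86 → 440.
second section cast-on: 76 × 22/24 = 69.67 → 70.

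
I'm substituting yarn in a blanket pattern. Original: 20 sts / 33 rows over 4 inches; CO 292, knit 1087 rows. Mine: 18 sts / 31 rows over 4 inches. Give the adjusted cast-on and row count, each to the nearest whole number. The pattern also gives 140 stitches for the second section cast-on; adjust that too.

Cast on 263 stitches; work 1021 rows; second section cast-on 126 stitches.

Stitches: 292 × 18/20 = 262.80 → 263.
Rows: 1087 × 31/33 = 1021.12 → 1021.
second section cast-on: 140 × 18/20 = 126.00 → 126.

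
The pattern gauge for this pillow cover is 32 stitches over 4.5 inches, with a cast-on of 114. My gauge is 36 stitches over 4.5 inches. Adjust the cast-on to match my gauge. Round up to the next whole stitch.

Scale factor = 36 / 32 = 1.125.
114 × 36 / 32 = 128.25 sts.
→ 129 sts.

129 stitches.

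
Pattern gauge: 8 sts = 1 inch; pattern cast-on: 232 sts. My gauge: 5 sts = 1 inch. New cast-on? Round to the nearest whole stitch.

Scale factor = 5 / 8 = 0.625.
232 × 5 / 8 = 145.00 sts.

Cast on 145 stitches.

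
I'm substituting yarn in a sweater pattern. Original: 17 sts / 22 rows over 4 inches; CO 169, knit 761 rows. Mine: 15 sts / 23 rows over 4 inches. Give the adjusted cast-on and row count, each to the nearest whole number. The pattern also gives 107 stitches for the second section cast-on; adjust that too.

Stitches: 169 × 15/17 = 149.12 → 149.
Rows: 761 × 23/22 = 795.59 → 796.
second section cast-on: 107 × 15/17 = 94.41 → 94.

Cast on 149 stitches; work 796 rows; second section cast-on 94 stitches.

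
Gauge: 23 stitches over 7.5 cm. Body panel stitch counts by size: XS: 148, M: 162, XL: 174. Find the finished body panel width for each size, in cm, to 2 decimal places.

23/7.5 = 3.067 sts per cm.
XS: 148 / 3.067 = 48.261 → 48.26 cm.
M: 162 / 3.067 = 52.826 → 52.83 cm.
XL: 174 / 3.067 = 56.739 → 56.74 cm.

XS 48.26 cm; M 52.83 cm; XL 56.74 cm.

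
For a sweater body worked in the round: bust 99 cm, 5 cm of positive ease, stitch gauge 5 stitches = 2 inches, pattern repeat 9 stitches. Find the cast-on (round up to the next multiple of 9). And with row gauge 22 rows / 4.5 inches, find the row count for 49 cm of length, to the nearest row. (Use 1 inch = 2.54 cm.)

Finished = 99 + 5 = 104 cm.
104 cm × 1/2.54 = 40.94 inches.
5/2 = 2.5 sts per in; 40.94 × 2.5 = 102.36 sts.
Next multiple of 9 → 108.
49 cm = 19.29 inches; × 4.889 = 94.31 → 94 rows.

Cast on 108 stitches; work 94 rows.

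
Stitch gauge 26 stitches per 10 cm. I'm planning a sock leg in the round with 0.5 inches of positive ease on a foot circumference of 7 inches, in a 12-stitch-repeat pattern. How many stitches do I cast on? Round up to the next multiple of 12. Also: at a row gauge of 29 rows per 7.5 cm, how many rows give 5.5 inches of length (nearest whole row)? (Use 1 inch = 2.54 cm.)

Cast on 60 stitches; work 54 rows.

Finished = 7 + 0.5 = 7.5 inches.
7.5 inches × 2.54 = 19.05 cm.
26/10 = 2.6 sts per cm; 19.05 × 2.6 = 49.53 sts.
Next multiple of 12 → 60.
5.5 inches = 13.97 cm; × 3.867 = 54.02 → 54 rows.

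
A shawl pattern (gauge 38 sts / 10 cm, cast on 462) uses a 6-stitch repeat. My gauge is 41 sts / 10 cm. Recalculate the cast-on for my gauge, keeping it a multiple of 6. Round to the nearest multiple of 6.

462 × 41 / 38 = 498.47.
Nearest multiple of 6: 498.

Cast on 498 stitches.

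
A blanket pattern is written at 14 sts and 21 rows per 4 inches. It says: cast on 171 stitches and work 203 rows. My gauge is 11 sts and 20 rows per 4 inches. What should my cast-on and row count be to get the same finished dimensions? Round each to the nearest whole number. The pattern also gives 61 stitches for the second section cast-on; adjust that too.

Cast on 134 stitches; work 193 rows; second section cast-on 48 stitches.

Stitches: 171 × 11/14 = 134.36 → 134.
Rows: 203 × 20/21 = 193.33 → 193.
second section cast-on: 61 × 11/14 = 47.93 → 48.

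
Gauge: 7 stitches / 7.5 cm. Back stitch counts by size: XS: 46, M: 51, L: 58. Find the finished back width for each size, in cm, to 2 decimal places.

7/7.5 = 0.933 sts per cm.
XS: 46 / 0.933 = 49.286 → 49.29 cm.
M: 51 / 0.933 = 54.643 → 54.64 cm.
L: 58 / 0.933 = 62.143 → 62.14 cm.

XS 49.29 cm; M 54.64 cm; L 62.14 cm.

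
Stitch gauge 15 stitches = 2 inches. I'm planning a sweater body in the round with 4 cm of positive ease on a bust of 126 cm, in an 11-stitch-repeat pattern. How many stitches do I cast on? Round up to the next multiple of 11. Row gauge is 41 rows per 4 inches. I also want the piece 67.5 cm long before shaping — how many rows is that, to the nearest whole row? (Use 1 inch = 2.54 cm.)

Cast on 385 stitches; work 272 rows.

Finished = 126 + 4 = 130 cm.
130 cm × 1/2.54 = 51.18 inches.
15/2 = 7.5 sts per in; 51.18 × 7.5 = 383.86 sts.
Next multiple of 11 → 385.
67.5 cm = 26.57 inches; × 10.25 = 272.39 → 272 rows.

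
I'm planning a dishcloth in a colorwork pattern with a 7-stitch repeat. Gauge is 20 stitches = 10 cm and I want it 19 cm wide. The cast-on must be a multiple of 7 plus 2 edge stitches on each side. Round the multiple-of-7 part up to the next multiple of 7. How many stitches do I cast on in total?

39 stitches.

20 / 10 = 2 sts per cm.
19 × 2 = 38.00 sts.
Less 4 edge sts → 34.00 for the repeat.
Next multiple of 7: 35.
Add back 4 edge sts → 39.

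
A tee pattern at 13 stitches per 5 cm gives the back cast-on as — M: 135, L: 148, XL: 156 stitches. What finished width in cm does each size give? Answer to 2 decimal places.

M 51.92 cm; L 56.92 cm; XL 60.00 cm.

13/5 = 2.6 sts per cm.
M: 135 / 2.6 = 51.923 → 51.92 cm.
L: 148 / 2.6 = 56.923 → 56.92 cm.
XL: 156 / 2.6 = 60.000 → 60.00 cm.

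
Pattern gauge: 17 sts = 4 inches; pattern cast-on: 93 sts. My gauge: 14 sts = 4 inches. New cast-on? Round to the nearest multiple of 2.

CO 76 sts.

Scale factor = 14 / 17 = 0.824.
93 × 14 / 17 = 76.59 sts.
→ 76 sts.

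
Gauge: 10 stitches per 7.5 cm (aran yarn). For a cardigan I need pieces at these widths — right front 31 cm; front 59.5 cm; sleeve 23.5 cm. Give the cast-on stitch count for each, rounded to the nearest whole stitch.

Rate = 10/7.5 = 1.333 sts per cm.
right front: 31 × 1.333 = 41.33 → 41.
front: 59.5 × 1.333 = 79.33 → 79.
sleeve: 23.5 × 1.333 = 31.33 → 31.

right front 41; front 79; sleeve 31.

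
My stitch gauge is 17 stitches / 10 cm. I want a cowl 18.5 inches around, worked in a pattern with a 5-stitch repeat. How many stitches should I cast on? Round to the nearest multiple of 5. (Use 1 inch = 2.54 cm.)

18.5 in = 18.5 × 2.54 = 46.99 cm.
17 / 10 = 1.7 sts/cm.
46.99 × 1.7 = 79.88 sts.
→ 80.

Cast on 80 stitches.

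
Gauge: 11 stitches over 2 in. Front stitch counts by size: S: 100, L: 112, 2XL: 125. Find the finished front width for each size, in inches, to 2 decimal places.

11/2 = 5.5 sts per in.
S: 100 / 5.5 = 18.182 → 18.18 in.
L: 112 / 5.5 = 20.364 → 20.36 in.
2XL: 125 / 5.5 = 22.727 → 22.73 in.

S 18.18 inches; L 20.36 inches; 2XL 22.73 inches.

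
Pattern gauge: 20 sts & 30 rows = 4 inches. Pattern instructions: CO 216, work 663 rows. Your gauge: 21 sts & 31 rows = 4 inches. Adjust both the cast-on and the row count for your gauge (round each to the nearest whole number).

Stitches: 216 × 21/20 = 226.80 → 227.
Rows: 663 × 31/30 = 685.10 → 685.

Cast on 227 stitches; work 685 rows.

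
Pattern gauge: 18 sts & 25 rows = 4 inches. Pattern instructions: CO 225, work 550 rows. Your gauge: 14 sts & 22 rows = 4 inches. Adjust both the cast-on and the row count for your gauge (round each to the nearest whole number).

Cast on 175 stitches; work 484 rows.

Stitches: 225 × 14/18 = 175.00 → 175.
Rows: 550 × 22/25 = 484.00 → 484.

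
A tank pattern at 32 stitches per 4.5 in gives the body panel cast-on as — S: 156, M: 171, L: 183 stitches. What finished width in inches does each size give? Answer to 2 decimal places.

32/4.5 = 7.111 sts per in.
S: 156 / 7.111 = 21.938 → 21.94 in.
M: 171 / 7.111 = 24.047 → 24.05 in.
L: 183 / 7.111 = 25.734 → 25.73 in.

S 21.94 inches; M 24.05 inches; L 25.73 inches.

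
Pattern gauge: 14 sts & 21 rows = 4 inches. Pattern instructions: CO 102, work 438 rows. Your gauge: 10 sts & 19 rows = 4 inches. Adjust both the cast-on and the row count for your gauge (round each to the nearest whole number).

Cast on 73 stitches; work 396 rows.

Stitches: 102 × 10/14 = 72.86 → 73.
Rows: 438 × 19/21 = 396.29 → 396.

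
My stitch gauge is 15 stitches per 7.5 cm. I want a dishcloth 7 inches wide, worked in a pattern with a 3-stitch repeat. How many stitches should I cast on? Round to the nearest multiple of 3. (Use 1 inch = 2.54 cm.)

7 in = 7 × 2.54 = 17.78 cm.
15 / 7.5 = 2 sts/cm.
17.78 × 2 = 35.56 sts.
→ 36.

CO 36 sts.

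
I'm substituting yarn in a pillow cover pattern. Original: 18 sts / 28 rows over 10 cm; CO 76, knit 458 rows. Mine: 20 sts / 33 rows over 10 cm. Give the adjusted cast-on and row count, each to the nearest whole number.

Cast on 84 stitches; work 540 rows.

Stitches: 76 × 20/18 = 84.44 → 84.
Rows: 458 × 33/28 = 539.79 → 540.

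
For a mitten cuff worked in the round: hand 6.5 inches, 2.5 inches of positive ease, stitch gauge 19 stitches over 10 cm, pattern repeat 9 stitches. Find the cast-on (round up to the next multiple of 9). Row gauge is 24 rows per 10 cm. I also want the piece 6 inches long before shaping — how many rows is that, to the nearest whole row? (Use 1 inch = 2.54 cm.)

Cast on 45 stitches; work 37 rows.

Finished = 6.5 + 2.5 = 9 inches.
9 inches × 2.54 = 22.86 cm.
19/10 = 1.9 sts per cm; 22.86 × 1.9 = 43.43 sts.
Next multiple of 9 → 45.
6 inches = 15.24 cm; × 2.4 = 36.58 → 37 rows.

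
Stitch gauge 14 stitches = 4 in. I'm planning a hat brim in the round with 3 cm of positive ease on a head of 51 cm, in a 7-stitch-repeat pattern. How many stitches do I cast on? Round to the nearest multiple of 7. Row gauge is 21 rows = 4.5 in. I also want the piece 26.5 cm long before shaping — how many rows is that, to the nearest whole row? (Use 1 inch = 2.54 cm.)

Finished = 51 + 3 = 54 cm.
54 cm × 1/2.54 = 21.26 inches.
14/4 = 3.5 sts per in; 21.26 × 3.5 = 74.41 sts.
Nearest multiple of 7 → 77.
26.5 cm = 10.43 inches; × 4.667 = 48.69 → 49 rows.

Cast on 77 stitches; work 49 rows.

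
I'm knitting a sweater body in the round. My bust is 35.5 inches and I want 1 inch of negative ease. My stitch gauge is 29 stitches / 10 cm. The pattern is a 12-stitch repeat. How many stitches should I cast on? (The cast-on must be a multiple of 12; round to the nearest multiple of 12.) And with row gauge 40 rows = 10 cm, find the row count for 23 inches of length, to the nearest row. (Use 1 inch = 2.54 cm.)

Finished = 35.5 − 1 = 34.5 inches.
34.5 inches × 2.54 = 87.63 cm.
29/10 = 2.9 sts per cm; 87.63 × 2.9 = 254.13 sts.
Nearest multiple of 12 → 252.
23 inches = 58.42 cm; × 4 = 233.68 → 234 rows.

Cast on 252 stitches; work 234 rows.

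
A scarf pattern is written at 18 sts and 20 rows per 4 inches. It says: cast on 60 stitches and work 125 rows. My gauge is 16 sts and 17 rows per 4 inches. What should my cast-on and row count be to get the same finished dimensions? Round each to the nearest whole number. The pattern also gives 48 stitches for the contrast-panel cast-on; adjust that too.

Cast on 53 stitches; work 106 rows; contrast-panel cast-on 43 stitches.

Stitches: 60 × 16/18 = 53.33 → 53.
Rows: 125 × 17/20 = 106.25 → 106.
contrast-panel cast-on: 48 × 16/18 = 42.67 → 43.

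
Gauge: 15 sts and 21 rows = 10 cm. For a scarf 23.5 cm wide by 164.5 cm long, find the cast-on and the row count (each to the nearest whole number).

Cast on 35 stitches and work 345 rows.

Stitch gauge = 15/10 = 1.5 sts/cm; 23.5 × 1.5 = 35.25 → 35 sts.
Row gauge = 21/10 = 2.1 rows/cm; 164.5 × 2.1 = 345.45 → 345 rows.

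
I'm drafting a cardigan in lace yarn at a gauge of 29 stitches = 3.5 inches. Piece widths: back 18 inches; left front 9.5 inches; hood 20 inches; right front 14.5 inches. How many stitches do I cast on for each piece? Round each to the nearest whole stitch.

back 149; left front 79; hood 166; right front 120.

Rate = 29/3.5 = 8.286 sts per in.
back: 18 × 8.286 = 149.14 → 149.
left front: 9.5 × 8.286 = 78.71 → 79.
hood: 20 × 8.286 = 165.71 → 166.
right front: 14.5 × 8.286 = 120.14 → 120.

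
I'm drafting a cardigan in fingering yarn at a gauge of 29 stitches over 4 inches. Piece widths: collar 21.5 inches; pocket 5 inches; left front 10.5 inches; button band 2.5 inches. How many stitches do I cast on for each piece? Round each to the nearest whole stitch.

Rate = 29/4 = 7.25 sts per in.
collar: 21.5 × 7.25 = 155.88 → 156.
pocket: 5 × 7.25 = 36.25 → 36.
left front: 10.5 × 7.25 = 76.12 → 76.
button band: 2.5 × 7.25 = 18.12 → 18.

collar 156; pocket 36; left front 76; button band 18.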